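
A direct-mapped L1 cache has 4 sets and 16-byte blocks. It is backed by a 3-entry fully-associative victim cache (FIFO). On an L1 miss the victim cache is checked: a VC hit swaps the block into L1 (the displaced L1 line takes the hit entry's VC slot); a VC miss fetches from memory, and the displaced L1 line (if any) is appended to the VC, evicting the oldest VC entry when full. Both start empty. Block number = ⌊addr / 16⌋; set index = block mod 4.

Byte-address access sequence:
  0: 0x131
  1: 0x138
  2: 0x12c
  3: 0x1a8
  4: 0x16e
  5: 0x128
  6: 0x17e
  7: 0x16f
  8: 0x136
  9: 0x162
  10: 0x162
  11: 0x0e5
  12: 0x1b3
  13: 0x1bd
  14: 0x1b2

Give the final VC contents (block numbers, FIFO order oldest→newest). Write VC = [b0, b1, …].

VC = [23, 22, 19]

#0 0x131→b19/s3 MISS; vc=[]
#1 0x138→b19/s3 L1-HIT; vc=[]
#2 0x12c→b18/s2 MISS; vc=[]
#3 0x1a8→b26/s2 MISS; vc=[18]
#4 0x16e→b22/s2 MISS; vc=[18,26]
#5 0x128→b18/s2 VC-HIT; vc=[22,26]
#6 0x17e→b23/s3 MISS; vc=[22,26,19]
#7 0x16f→b22/s2 VC-HIT; vc=[18,26,19]
#8 0x136→b19/s3 VC-HIT; vc=[18,26,23]
#9 0x162→b22/s2 L1-HIT; vc=[18,26,23]
#10 0x162→b22/s2 L1-HIT; vc=[18,26,23]
#11 0xe5→b14/s2 MISS; vc=[26,23,22]
#12 0x1b3→b27/s3 MISS; vc=[23,22,19]
#13 0x1bd→b27/s3 L1-HIT; vc=[23,22,19]
#14 0x1b2→b27/s3 L1-HIT; vc=[23,22,19]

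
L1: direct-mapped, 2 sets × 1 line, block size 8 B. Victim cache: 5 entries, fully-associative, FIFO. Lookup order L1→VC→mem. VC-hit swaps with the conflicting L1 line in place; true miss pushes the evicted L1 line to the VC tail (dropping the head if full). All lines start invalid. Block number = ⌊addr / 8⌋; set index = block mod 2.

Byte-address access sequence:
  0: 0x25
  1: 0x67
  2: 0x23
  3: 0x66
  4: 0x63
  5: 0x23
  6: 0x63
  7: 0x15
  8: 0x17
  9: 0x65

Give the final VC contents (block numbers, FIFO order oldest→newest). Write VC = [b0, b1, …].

#0 0x25→b4/s0 MISS; vc=[]
#1 0x67→b12/s0 MISS; vc=[4]
#2 0x23→b4/s0 VC-HIT; vc=[12]
#3 0x66→b12/s0 VC-HIT; vc=[4]
#4 0x63→b12/s0 L1-HIT; vc=[4]
#5 0x23→b4/s0 VC-HIT; vc=[12]
#6 0x63→b12/s0 VC-HIT; vc=[4]
#7 0x15→b2/s0 MISS; vc=[4,12]
#8 0x17→b2/s0 L1-HIT; vc=[4,12]
#9 0x65→b12/s0 VC-HIT; vc=[4,2]

VC = [4, 2]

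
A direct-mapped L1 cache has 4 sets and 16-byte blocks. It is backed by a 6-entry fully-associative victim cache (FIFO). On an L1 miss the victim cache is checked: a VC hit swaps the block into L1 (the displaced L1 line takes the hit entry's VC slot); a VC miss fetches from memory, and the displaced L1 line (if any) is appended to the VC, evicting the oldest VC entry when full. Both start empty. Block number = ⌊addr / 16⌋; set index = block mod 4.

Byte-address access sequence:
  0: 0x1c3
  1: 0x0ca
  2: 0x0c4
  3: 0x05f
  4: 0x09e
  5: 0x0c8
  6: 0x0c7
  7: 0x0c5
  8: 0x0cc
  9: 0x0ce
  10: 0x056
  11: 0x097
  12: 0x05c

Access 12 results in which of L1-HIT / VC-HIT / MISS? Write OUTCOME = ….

OUTCOME = VC-HIT

0: 0x1c3 (blk 28, set 0) → MISS  vc=[]
1: 0xca (blk 12, set 0) → MISS  vc=[28]
2: 0xc4 (blk 12, set 0) → L1-HIT  vc=[28]
3: 0x5f (blk 5, set 1) → MISS  vc=[28]
4: 0x9e (blk 9, set 1) → MISS  vc=[28, 5]
5: 0xc8 (blk 12, set 0) → L1-HIT  vc=[28, 5]
6: 0xc7 (blk 12, set 0) → L1-HIT  vc=[28, 5]
7: 0xc5 (blk 12, set 0) → L1-HIT  vc=[28, 5]
8: 0xcc (blk 12, set 0) → L1-HIT  vc=[28, 5]
9: 0xce (blk 12, set 0) → L1-HIT  vc=[28, 5]
10: 0x56 (blk 5, set 1) → VC-HIT  vc=[28, 9]
11: 0x97 (blk 9, set 1) → VC-HIT  vc=[28, 5]
12: 0x5c (blk 5, set 1) → VC-HIT  vc=[28, 9]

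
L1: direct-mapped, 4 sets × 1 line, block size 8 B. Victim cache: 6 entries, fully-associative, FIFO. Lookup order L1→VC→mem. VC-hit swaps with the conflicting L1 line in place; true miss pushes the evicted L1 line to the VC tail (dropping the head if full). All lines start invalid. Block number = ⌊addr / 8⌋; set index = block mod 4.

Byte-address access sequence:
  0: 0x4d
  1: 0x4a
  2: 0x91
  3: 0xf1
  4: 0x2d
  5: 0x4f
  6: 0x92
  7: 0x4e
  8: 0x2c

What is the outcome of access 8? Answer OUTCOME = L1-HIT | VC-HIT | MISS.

OUTCOME = VC-HIT

#0 0x4d→b9/s1 MISS; vc=[]
#1 0x4a→b9/s1 L1-HIT; vc=[]
#2 0x91→b18/s2 MISS; vc=[]
#3 0xf1→b30/s2 MISS; vc=[18]
#4 0x2d→b5/s1 MISS; vc=[18,9]
#5 0x4f→b9/s1 VC-HIT; vc=[18,5]
#6 0x92→b18/s2 VC-HIT; vc=[30,5]
#7 0x4e→b9/s1 L1-HIT; vc=[30,5]
#8 0x2c→b5/s1 VC-HIT; vc=[30,9]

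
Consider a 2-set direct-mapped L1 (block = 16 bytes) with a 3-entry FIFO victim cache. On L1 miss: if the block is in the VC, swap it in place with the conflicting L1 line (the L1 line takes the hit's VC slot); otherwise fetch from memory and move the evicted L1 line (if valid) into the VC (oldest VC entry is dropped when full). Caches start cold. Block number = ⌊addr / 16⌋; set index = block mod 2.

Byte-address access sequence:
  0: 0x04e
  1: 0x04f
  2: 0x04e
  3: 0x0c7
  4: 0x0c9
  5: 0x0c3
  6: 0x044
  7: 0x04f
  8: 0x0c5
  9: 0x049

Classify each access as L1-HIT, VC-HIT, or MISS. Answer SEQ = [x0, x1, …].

#0 0x4e→b4/s0 MISS; vc=[]
#1 0x4f→b4/s0 L1-HIT; vc=[]
#2 0x4e→b4/s0 L1-HIT; vc=[]
#3 0xc7→b12/s0 MISS; vc=[4]
#4 0xc9→b12/s0 L1-HIT; vc=[4]
#5 0xc3→b12/s0 L1-HIT; vc=[4]
#6 0x44→b4/s0 VC-HIT; vc=[12]
#7 0x4f→b4/s0 L1-HIT; vc=[12]
#8 0xc5→b12/s0 VC-HIT; vc=[4]
#9 0x49→b4/s0 VC-HIT; vc=[12]

SEQ = [MISS, L1-HIT, L1-HIT, MISS, L1-HIT, L1-HIT, VC-HIT, L1-HIT, VC-HIT, VC-HIT]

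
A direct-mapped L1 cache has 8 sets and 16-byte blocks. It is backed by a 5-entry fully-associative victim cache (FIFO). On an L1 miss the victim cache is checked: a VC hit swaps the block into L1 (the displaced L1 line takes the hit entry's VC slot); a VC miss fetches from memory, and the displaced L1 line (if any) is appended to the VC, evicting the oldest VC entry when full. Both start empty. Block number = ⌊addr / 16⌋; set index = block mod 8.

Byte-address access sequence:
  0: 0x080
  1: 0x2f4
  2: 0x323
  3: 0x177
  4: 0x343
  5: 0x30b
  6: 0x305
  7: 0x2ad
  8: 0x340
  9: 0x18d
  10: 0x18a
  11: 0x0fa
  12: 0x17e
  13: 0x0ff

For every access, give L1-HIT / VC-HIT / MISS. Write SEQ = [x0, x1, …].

SEQ = [MISS, MISS, MISS, MISS, MISS, MISS, L1-HIT, MISS, L1-HIT, MISS, L1-HIT, MISS, VC-HIT, VC-HIT]

0: 0x80 (blk 8, set 0) → MISS  vc=[]
1: 0x2f4 (blk 47, set 7) → MISS  vc=[]
2: 0x323 (blk 50, set 2) → MISS  vc=[]
3: 0x177 (blk 23, set 7) → MISS  vc=[47]
4: 0x343 (blk 52, set 4) → MISS  vc=[47]
5: 0x30b (blk 48, set 0) → MISS  vc=[47, 8]
6: 0x305 (blk 48, set 0) → L1-HIT  vc=[47, 8]
7: 0x2ad (blk 42, set 2) → MISS  vc=[47, 8, 50]
8: 0x340 (blk 52, set 4) → L1-HIT  vc=[47, 8, 50]
9: 0x18d (blk 24, set 0) → MISS  vc=[47, 8, 50, 48]
10: 0x18a (blk 24, set 0) → L1-HIT  vc=[47, 8, 50, 48]
11: 0xfa (blk 15, set 7) → MISS  vc=[47, 8, 50, 48, 23]
12: 0x17e (blk 23, set 7) → VC-HIT  vc=[47, 8, 50, 48, 15]
13: 0xff (blk 15, set 7) → VC-HIT  vc=[47, 8, 50, 48, 23]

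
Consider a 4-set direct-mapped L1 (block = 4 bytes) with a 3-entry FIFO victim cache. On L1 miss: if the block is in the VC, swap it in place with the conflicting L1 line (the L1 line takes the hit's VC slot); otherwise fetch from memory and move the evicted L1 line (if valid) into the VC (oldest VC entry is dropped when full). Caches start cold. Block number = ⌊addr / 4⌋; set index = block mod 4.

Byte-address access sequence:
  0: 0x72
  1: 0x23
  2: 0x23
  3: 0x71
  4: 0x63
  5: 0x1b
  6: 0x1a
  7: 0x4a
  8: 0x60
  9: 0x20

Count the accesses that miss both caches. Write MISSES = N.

  [0] addr=0x72 blk=28 s=0: MISS | VC []
  [1] addr=0x23 blk=8 s=0: MISS | VC [28]
  [2] addr=0x23 blk=8 s=0: L1-HIT | VC [28]
  [3] addr=0x71 blk=28 s=0: VC-HIT | VC [8]
  [4] addr=0x63 blk=24 s=0: MISS | VC [8, 28]
  [5] addr=0x1b blk=6 s=2: MISS | VC [8, 28]
  [6] addr=0x1a blk=6 s=2: L1-HIT | VC [8, 28]
  [7] addr=0x4a blk=18 s=2: MISS | VC [8, 28, 6]
  [8] addr=0x60 blk=24 s=0: L1-HIT | VC [8, 28, 6]
  [9] addr=0x20 blk=8 s=0: VC-HIT | VC [24, 28, 6]

MISSES = 5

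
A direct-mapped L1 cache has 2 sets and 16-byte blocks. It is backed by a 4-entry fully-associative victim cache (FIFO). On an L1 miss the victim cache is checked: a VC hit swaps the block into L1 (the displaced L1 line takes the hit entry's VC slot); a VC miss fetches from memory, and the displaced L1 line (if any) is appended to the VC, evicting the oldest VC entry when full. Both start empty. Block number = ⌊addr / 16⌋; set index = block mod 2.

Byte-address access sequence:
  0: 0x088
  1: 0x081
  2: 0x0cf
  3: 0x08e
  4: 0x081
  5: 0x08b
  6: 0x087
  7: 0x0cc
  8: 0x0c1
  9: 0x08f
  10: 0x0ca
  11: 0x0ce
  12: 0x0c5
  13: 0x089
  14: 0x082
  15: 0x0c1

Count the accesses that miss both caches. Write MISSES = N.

0: 0x88 (blk 8, set 0) → MISS  vc=[]
1: 0x81 (blk 8, set 0) → L1-HIT  vc=[]
2: 0xcf (blk 12, set 0) → MISS  vc=[8]
3: 0x8e (blk 8, set 0) → VC-HIT  vc=[12]
4: 0x81 (blk 8, set 0) → L1-HIT  vc=[12]
5: 0x8b (blk 8, set 0) → L1-HIT  vc=[12]
6: 0x87 (blk 8, set 0) → L1-HIT  vc=[12]
7: 0xcc (blk 12, set 0) → VC-HIT  vc=[8]
8: 0xc1 (blk 12, set 0) → L1-HIT  vc=[8]
9: 0x8f (blk 8, set 0) → VC-HIT  vc=[12]
10: 0xca (blk 12, set 0) → VC-HIT  vc=[8]
11: 0xce (blk 12, set 0) → L1-HIT  vc=[8]
12: 0xc5 (blk 12, set 0) → L1-HIT  vc=[8]
13: 0x89 (blk 8, set 0) → VC-HIT  vc=[12]
14: 0x82 (blk 8, set 0) → L1-HIT  vc=[12]
15: 0xc1 (blk 12, set 0) → VC-HIT  vc=[8]

MISSES = 2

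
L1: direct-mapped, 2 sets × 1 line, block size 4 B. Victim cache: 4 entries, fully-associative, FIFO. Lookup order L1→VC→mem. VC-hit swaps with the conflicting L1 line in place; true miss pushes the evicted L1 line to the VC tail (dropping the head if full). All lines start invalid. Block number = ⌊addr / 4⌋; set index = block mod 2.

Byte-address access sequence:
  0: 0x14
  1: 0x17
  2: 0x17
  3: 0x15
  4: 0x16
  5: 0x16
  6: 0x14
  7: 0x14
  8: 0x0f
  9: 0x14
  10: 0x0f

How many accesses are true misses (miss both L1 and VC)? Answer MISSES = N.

MISSES = 2

0: 0x14 (blk 5, set 1) → MISS  vc=[]
1: 0x17 (blk 5, set 1) → L1-HIT  vc=[]
2: 0x17 (blk 5, set 1) → L1-HIT  vc=[]
3: 0x15 (blk 5, set 1) → L1-HIT  vc=[]
4: 0x16 (blk 5, set 1) → L1-HIT  vc=[]
5: 0x16 (blk 5, set 1) → L1-HIT  vc=[]
6: 0x14 (blk 5, set 1) → L1-HIT  vc=[]
7: 0x14 (blk 5, set 1) → L1-HIT  vc=[]
8: 0xf (blk 3, set 1) → MISS  vc=[5]
9: 0x14 (blk 5, set 1) → VC-HIT  vc=[3]
10: 0xf (blk 3, set 1) → VC-HIT  vc=[5]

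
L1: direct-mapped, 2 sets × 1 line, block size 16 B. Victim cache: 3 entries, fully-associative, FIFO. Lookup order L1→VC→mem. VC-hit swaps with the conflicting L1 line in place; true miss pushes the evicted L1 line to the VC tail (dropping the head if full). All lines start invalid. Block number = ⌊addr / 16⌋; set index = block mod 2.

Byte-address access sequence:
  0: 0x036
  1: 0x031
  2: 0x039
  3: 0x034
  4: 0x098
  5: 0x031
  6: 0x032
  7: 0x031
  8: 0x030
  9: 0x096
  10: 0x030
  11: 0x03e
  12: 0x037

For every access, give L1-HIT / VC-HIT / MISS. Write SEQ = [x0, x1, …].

SEQ = [MISS, L1-HIT, L1-HIT, L1-HIT, MISS, VC-HIT, L1-HIT, L1-HIT, L1-HIT, VC-HIT, VC-HIT, L1-HIT, L1-HIT]

#0 0x36→b3/s1 MISS; vc=[]
#1 0x31→b3/s1 L1-HIT; vc=[]
#2 0x39→b3/s1 L1-HIT; vc=[]
#3 0x34→b3/s1 L1-HIT; vc=[]
#4 0x98→b9/s1 MISS; vc=[3]
#5 0x31→b3/s1 VC-HIT; vc=[9]
#6 0x32→b3/s1 L1-HIT; vc=[9]
#7 0x31→b3/s1 L1-HIT; vc=[9]
#8 0x30→b3/s1 L1-HIT; vc=[9]
#9 0x96→b9/s1 VC-HIT; vc=[3]
#10 0x30→b3/s1 VC-HIT; vc=[9]
#11 0x3e→b3/s1 L1-HIT; vc=[9]
#12 0x37→b3/s1 L1-HIT; vc=[9]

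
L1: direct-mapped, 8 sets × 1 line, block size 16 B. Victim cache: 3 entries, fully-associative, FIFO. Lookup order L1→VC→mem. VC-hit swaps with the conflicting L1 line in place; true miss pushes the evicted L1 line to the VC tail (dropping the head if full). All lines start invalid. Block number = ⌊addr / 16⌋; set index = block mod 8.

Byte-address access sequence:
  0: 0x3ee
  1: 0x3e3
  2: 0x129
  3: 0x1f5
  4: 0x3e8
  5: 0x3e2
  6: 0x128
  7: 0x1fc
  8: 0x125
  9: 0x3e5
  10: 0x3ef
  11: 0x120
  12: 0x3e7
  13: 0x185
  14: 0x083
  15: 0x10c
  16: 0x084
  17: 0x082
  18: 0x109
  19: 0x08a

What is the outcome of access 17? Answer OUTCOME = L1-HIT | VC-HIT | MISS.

#0 0x3ee→b62/s6 MISS; vc=[]
#1 0x3e3→b62/s6 L1-HIT; vc=[]
#2 0x129→b18/s2 MISS; vc=[]
#3 0x1f5→b31/s7 MISS; vc=[]
#4 0x3e8→b62/s6 L1-HIT; vc=[]
#5 0x3e2→b62/s6 L1-HIT; vc=[]
#6 0x128→b18/s2 L1-HIT; vc=[]
#7 0x1fc→b31/s7 L1-HIT; vc=[]
#8 0x125→b18/s2 L1-HIT; vc=[]
#9 0x3e5→b62/s6 L1-HIT; vc=[]
#10 0x3ef→b62/s6 L1-HIT; vc=[]
#11 0x120→b18/s2 L1-HIT; vc=[]
#12 0x3e7→b62/s6 L1-HIT; vc=[]
#13 0x185→b24/s0 MISS; vc=[]
#14 0x83→b8/s0 MISS; vc=[24]
#15 0x10c→b16/s0 MISS; vc=[24,8]
#16 0x84→b8/s0 VC-HIT; vc=[24,16]
#17 0x82→b8/s0 L1-HIT; vc=[24,16]
#18 0x109→b16/s0 VC-HIT; vc=[24,8]
#19 0x8a→b8/s0 VC-HIT; vc=[24,16]

OUTCOME = L1-HIT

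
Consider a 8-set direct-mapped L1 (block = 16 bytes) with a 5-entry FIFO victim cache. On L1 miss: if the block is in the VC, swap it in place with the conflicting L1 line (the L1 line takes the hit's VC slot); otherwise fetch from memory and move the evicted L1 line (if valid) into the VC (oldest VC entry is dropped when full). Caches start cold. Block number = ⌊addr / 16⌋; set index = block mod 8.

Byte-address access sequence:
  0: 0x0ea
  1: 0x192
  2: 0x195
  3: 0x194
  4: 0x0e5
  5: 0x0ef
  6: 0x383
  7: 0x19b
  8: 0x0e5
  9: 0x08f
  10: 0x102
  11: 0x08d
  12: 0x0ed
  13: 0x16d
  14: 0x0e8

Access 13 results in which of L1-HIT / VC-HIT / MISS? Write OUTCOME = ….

#0 0xea→b14/s6 MISS; vc=[]
#1 0x192→b25/s1 MISS; vc=[]
#2 0x195→b25/s1 L1-HIT; vc=[]
#3 0x194→b25/s1 L1-HIT; vc=[]
#4 0xe5→b14/s6 L1-HIT; vc=[]
#5 0xef→b14/s6 L1-HIT; vc=[]
#6 0x383→b56/s0 MISS; vc=[]
#7 0x19b→b25/s1 L1-HIT; vc=[]
#8 0xe5→b14/s6 L1-HIT; vc=[]
#9 0x8f→b8/s0 MISS; vc=[56]
#10 0x102→b16/s0 MISS; vc=[56,8]
#11 0x8d→b8/s0 VC-HIT; vc=[56,16]
#12 0xed→b14/s6 L1-HIT; vc=[56,16]
#13 0x16d→b22/s6 MISS; vc=[56,16,14]
#14 0xe8→b14/s6 VC-HIT; vc=[56,16,22]

OUTCOME = MISS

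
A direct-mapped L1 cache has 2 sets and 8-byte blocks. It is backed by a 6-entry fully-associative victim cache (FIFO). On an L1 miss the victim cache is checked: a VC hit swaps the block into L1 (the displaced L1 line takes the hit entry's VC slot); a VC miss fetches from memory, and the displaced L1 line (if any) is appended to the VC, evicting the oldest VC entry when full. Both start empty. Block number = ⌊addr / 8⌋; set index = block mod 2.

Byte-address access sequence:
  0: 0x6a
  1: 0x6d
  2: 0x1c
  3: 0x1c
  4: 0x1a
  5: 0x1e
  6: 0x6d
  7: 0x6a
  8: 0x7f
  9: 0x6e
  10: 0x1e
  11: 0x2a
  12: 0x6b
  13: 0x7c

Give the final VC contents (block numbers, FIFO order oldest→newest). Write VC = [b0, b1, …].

VC = [5, 13, 3]

#0 0x6a→b13/s1 MISS; vc=[]
#1 0x6d→b13/s1 L1-HIT; vc=[]
#2 0x1c→b3/s1 MISS; vc=[13]
#3 0x1c→b3/s1 L1-HIT; vc=[13]
#4 0x1a→b3/s1 L1-HIT; vc=[13]
#5 0x1e→b3/s1 L1-HIT; vc=[13]
#6 0x6d→b13/s1 VC-HIT; vc=[3]
#7 0x6a→b13/s1 L1-HIT; vc=[3]
#8 0x7f→b15/s1 MISS; vc=[3,13]
#9 0x6e→b13/s1 VC-HIT; vc=[3,15]
#10 0x1e→b3/s1 VC-HIT; vc=[13,15]
#11 0x2a→b5/s1 MISS; vc=[13,15,3]
#12 0x6b→b13/s1 VC-HIT; vc=[5,15,3]
#13 0x7c→b15/s1 VC-HIT; vc=[5,13,3]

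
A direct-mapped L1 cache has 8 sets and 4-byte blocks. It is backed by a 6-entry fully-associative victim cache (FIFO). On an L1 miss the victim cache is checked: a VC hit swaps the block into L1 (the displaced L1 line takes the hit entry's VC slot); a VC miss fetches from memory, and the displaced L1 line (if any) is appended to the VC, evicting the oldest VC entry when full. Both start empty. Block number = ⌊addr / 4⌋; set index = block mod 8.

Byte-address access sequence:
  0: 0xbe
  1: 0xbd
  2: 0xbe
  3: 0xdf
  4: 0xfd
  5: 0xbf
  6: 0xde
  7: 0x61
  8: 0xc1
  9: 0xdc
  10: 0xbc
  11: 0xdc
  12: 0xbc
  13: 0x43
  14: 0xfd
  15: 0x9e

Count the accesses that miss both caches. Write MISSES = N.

MISSES = 7

  [0] addr=0xbe blk=47 s=7: MISS | VC []
  [1] addr=0xbd blk=47 s=7: L1-HIT | VC []
  [2] addr=0xbe blk=47 s=7: L1-HIT | VC []
  [3] addr=0xdf blk=55 s=7: MISS | VC [47]
  [4] addr=0xfd blk=63 s=7: MISS | VC [47, 55]
  [5] addr=0xbf blk=47 s=7: VC-HIT | VC [63, 55]
  [6] addr=0xde blk=55 s=7: VC-HIT | VC [63, 47]
  [7] addr=0x61 blk=24 s=0: MISS | VC [63, 47]
  [8] addr=0xc1 blk=48 s=0: MISS | VC [63, 47, 24]
  [9] addr=0xdc blk=55 s=7: L1-HIT | VC [63, 47, 24]
  [10] addr=0xbc blk=47 s=7: VC-HIT | VC [63, 55, 24]
  [11] addr=0xdc blk=55 s=7: VC-HIT | VC [63, 47, 24]
  [12] addr=0xbc blk=47 s=7: VC-HIT | VC [63, 55, 24]
  [13] addr=0x43 blk=16 s=0: MISS | VC [63, 55, 24, 48]
  [14] addr=0xfd blk=63 s=7: VC-HIT | VC [47, 55, 24, 48]
  [15] addr=0x9e blk=39 s=7: MISS | VC [47, 55, 24, 48, 63]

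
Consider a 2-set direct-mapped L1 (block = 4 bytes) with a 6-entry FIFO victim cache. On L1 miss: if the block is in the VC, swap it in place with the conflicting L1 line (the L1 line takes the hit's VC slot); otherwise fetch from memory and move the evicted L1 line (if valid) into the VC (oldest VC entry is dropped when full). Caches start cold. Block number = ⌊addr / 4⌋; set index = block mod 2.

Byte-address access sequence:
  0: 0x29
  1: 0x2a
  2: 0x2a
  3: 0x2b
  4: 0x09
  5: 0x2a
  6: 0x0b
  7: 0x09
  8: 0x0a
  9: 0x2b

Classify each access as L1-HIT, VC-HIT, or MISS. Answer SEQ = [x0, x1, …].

  [0] addr=0x29 blk=10 s=0: MISS | VC []
  [1] addr=0x2a blk=10 s=0: L1-HIT | VC []
  [2] addr=0x2a blk=10 s=0: L1-HIT | VC []
  [3] addr=0x2b blk=10 s=0: L1-HIT | VC []
  [4] addr=0x9 blk=2 s=0: MISS | VC [10]
  [5] addr=0x2a blk=10 s=0: VC-HIT | VC [2]
  [6] addr=0xb blk=2 s=0: VC-HIT | VC [10]
  [7] addr=0x9 blk=2 s=0: L1-HIT | VC [10]
  [8] addr=0xa blk=2 s=0: L1-HIT | VC [10]
  [9] addr=0x2b blk=10 s=0: VC-HIT | VC [2]

SEQ = [MISS, L1-HIT, L1-HIT, L1-HIT, MISS, VC-HIT, VC-HIT, L1-HIT, L1-HIT, VC-HIT]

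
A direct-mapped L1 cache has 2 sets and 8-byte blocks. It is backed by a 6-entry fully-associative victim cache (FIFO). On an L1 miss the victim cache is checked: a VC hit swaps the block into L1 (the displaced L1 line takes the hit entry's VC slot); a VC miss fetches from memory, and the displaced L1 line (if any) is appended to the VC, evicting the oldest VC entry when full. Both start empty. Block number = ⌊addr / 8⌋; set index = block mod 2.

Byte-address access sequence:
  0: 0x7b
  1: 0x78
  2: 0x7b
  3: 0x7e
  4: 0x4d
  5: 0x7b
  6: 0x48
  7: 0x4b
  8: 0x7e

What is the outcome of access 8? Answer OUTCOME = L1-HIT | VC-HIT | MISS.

#0 0x7b→b15/s1 MISS; vc=[]
#1 0x78→b15/s1 L1-HIT; vc=[]
#2 0x7b→b15/s1 L1-HIT; vc=[]
#3 0x7e→b15/s1 L1-HIT; vc=[]
#4 0x4d→b9/s1 MISS; vc=[15]
#5 0x7b→b15/s1 VC-HIT; vc=[9]
#6 0x48→b9/s1 VC-HIT; vc=[15]
#7 0x4b→b9/s1 L1-HIT; vc=[15]
#8 0x7e→b15/s1 VC-HIT; vc=[9]

OUTCOME = VC-HIT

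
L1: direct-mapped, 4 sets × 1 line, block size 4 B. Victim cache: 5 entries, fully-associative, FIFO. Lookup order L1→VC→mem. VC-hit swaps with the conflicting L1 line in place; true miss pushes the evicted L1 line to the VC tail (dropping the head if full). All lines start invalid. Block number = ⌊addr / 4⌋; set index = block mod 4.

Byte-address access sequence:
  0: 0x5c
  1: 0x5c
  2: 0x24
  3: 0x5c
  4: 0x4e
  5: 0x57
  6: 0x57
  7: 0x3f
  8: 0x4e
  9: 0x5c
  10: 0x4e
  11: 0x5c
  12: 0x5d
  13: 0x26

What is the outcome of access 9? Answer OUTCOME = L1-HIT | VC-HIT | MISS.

0: 0x5c (blk 23, set 3) → MISS  vc=[]
1: 0x5c (blk 23, set 3) → L1-HIT  vc=[]
2: 0x24 (blk 9, set 1) → MISS  vc=[]
3: 0x5c (blk 23, set 3) → L1-HIT  vc=[]
4: 0x4e (blk 19, set 3) → MISS  vc=[23]
5: 0x57 (blk 21, set 1) → MISS  vc=[23, 9]
6: 0x57 (blk 21, set 1) → L1-HIT  vc=[23, 9]
7: 0x3f (blk 15, set 3) → MISS  vc=[23, 9, 19]
8: 0x4e (blk 19, set 3) → VC-HIT  vc=[23, 9, 15]
9: 0x5c (blk 23, set 3) → VC-HIT  vc=[19, 9, 15]
10: 0x4e (blk 19, set 3) → VC-HIT  vc=[23, 9, 15]
11: 0x5c (blk 23, set 3) → VC-HIT  vc=[19, 9, 15]
12: 0x5d (blk 23, set 3) → L1-HIT  vc=[19, 9, 15]
13: 0x26 (blk 9, set 1) → VC-HIT  vc=[19, 21, 15]

OUTCOME = VC-HIT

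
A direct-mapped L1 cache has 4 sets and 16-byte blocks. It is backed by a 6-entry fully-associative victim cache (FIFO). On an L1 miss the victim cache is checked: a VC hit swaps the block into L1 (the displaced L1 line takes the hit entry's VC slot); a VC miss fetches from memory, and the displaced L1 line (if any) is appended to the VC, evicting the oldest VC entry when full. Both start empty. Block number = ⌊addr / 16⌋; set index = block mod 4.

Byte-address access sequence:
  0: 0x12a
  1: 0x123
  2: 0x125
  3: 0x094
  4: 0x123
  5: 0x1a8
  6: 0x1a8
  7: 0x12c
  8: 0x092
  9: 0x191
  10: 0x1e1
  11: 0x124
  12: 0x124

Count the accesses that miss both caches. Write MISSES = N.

MISSES = 5

#0 0x12a→b18/s2 MISS; vc=[]
#1 0x123→b18/s2 L1-HIT; vc=[]
#2 0x125→b18/s2 L1-HIT; vc=[]
#3 0x94→b9/s1 MISS; vc=[]
#4 0x123→b18/s2 L1-HIT; vc=[]
#5 0x1a8→b26/s2 MISS; vc=[18]
#6 0x1a8→b26/s2 L1-HIT; vc=[18]
#7 0x12c→b18/s2 VC-HIT; vc=[26]
#8 0x92→b9/s1 L1-HIT; vc=[26]
#9 0x191→b25/s1 MISS; vc=[26,9]
#10 0x1e1→b30/s2 MISS; vc=[26,9,18]
#11 0x124→b18/s2 VC-HIT; vc=[26,9,30]
#12 0x124→b18/s2 L1-HIT; vc=[26,9,30]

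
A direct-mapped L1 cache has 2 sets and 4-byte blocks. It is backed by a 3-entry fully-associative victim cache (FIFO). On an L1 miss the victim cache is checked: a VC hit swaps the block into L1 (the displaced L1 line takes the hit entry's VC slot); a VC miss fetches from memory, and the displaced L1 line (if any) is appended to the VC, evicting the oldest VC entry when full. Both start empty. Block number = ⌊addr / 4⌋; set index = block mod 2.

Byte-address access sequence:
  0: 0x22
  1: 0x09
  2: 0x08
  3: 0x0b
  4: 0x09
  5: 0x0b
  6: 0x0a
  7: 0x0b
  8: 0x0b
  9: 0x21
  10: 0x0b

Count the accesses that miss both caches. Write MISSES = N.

MISSES = 2

#0 0x22→b8/s0 MISS; vc=[]
#1 0x9→b2/s0 MISS; vc=[8]
#2 0x8→b2/s0 L1-HIT; vc=[8]
#3 0xb→b2/s0 L1-HIT; vc=[8]
#4 0x9→b2/s0 L1-HIT; vc=[8]
#5 0xb→b2/s0 L1-HIT; vc=[8]
#6 0xa→b2/s0 L1-HIT; vc=[8]
#7 0xb→b2/s0 L1-HIT; vc=[8]
#8 0xb→b2/s0 L1-HIT; vc=[8]
#9 0x21→b8/s0 VC-HIT; vc=[2]
#10 0xb→b2/s0 VC-HIT; vc=[8]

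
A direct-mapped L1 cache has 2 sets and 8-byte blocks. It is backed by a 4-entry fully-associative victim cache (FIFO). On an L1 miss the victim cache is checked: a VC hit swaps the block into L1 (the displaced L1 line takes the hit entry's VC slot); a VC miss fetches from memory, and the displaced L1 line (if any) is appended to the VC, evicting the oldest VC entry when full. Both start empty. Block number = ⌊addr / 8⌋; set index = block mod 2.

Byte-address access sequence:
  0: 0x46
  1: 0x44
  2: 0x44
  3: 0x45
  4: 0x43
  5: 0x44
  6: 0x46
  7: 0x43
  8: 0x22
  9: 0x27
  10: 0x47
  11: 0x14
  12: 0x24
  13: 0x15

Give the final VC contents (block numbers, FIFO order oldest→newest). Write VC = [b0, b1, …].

#0 0x46→b8/s0 MISS; vc=[]
#1 0x44→b8/s0 L1-HIT; vc=[]
#2 0x44→b8/s0 L1-HIT; vc=[]
#3 0x45→b8/s0 L1-HIT; vc=[]
#4 0x43→b8/s0 L1-HIT; vc=[]
#5 0x44→b8/s0 L1-HIT; vc=[]
#6 0x46→b8/s0 L1-HIT; vc=[]
#7 0x43→b8/s0 L1-HIT; vc=[]
#8 0x22→b4/s0 MISS; vc=[8]
#9 0x27→b4/s0 L1-HIT; vc=[8]
#10 0x47→b8/s0 VC-HIT; vc=[4]
#11 0x14→b2/s0 MISS; vc=[4,8]
#12 0x24→b4/s0 VC-HIT; vc=[2,8]
#13 0x15→b2/s0 VC-HIT; vc=[4,8]

VC = [4, 8]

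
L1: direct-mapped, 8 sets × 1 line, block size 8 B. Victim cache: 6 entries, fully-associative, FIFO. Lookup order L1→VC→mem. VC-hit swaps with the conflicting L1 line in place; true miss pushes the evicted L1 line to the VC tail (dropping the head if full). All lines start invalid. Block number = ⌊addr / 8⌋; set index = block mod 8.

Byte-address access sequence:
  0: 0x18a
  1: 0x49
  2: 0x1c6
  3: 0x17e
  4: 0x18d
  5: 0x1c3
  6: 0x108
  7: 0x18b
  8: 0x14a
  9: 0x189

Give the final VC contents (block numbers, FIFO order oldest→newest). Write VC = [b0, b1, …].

VC = [9, 33, 41]

  [0] addr=0x18a blk=49 s=1: MISS | VC []
  [1] addr=0x49 blk=9 s=1: MISS | VC [49]
  [2] addr=0x1c6 blk=56 s=0: MISS | VC [49]
  [3] addr=0x17e blk=47 s=7: MISS | VC [49]
  [4] addr=0x18d blk=49 s=1: VC-HIT | VC [9]
  [5] addr=0x1c3 blk=56 s=0: L1-HIT | VC [9]
  [6] addr=0x108 blk=33 s=1: MISS | VC [9, 49]
  [7] addr=0x18b blk=49 s=1: VC-HIT | VC [9, 33]
  [8] addr=0x14a blk=41 s=1: MISS | VC [9, 33, 49]
  [9] addr=0x189 blk=49 s=1: VC-HIT | VC [9, 33, 41]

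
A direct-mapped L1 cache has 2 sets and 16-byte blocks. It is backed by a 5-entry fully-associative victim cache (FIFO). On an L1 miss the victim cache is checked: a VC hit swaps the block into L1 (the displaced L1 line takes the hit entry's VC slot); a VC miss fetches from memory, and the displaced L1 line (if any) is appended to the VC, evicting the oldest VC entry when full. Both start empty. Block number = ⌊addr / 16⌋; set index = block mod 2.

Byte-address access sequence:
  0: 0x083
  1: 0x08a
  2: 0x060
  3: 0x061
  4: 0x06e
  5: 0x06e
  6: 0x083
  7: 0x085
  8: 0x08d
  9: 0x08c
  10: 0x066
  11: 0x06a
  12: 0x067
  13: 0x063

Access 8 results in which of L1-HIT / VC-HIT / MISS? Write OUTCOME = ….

  [0] addr=0x83 blk=8 s=0: MISS | VC []
  [1] addr=0x8a blk=8 s=0: L1-HIT | VC []
  [2] addr=0x60 blk=6 s=0: MISS | VC [8]
  [3] addr=0x61 blk=6 s=0: L1-HIT | VC [8]
  [4] addr=0x6e blk=6 s=0: L1-HIT | VC [8]
  [5] addr=0x6e blk=6 s=0: L1-HIT | VC [8]
  [6] addr=0x83 blk=8 s=0: VC-HIT | VC [6]
  [7] addr=0x85 blk=8 s=0: L1-HIT | VC [6]
  [8] addr=0x8d blk=8 s=0: L1-HIT | VC [6]
  [9] addr=0x8c blk=8 s=0: L1-HIT | VC [6]
  [10] addr=0x66 blk=6 s=0: VC-HIT | VC [8]
  [11] addr=0x6a blk=6 s=0: L1-HIT | VC [8]
  [12] addr=0x67 blk=6 s=0: L1-HIT | VC [8]
  [13] addr=0x63 blk=6 s=0: L1-HIT | VC [8]

OUTCOME = L1-HIT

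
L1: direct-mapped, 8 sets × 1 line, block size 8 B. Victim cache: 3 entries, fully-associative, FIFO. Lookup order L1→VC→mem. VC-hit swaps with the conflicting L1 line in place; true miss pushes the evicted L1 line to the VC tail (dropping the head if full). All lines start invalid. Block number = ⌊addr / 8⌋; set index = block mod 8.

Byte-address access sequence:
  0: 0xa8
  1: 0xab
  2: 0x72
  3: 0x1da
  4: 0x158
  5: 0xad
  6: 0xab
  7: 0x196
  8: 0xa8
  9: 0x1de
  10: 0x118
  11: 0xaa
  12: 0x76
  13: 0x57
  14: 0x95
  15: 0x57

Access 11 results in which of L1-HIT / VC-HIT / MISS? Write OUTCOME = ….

  [0] addr=0xa8 blk=21 s=5: MISS | VC []
  [1] addr=0xab blk=21 s=5: L1-HIT | VC []
  [2] addr=0x72 blk=14 s=6: MISS | VC []
  [3] addr=0x1da blk=59 s=3: MISS | VC []
  [4] addr=0x158 blk=43 s=3: MISS | VC [59]
  [5] addr=0xad blk=21 s=5: L1-HIT | VC [59]
  [6] addr=0xab blk=21 s=5: L1-HIT | VC [59]
  [7] addr=0x196 blk=50 s=2: MISS | VC [59]
  [8] addr=0xa8 blk=21 s=5: L1-HIT | VC [59]
  [9] addr=0x1de blk=59 s=3: VC-HIT | VC [43]
  [10] addr=0x118 blk=35 s=3: MISS | VC [43, 59]
  [11] addr=0xaa blk=21 s=5: L1-HIT | VC [43, 59]
  [12] addr=0x76 blk=14 s=6: L1-HIT | VC [43, 59]
  [13] addr=0x57 blk=10 s=2: MISS | VC [43, 59, 50]
  [14] addr=0x95 blk=18 s=2: MISS | VC [59, 50, 10]
  [15] addr=0x57 blk=10 s=2: VC-HIT | VC [59, 50, 18]

OUTCOME = L1-HIT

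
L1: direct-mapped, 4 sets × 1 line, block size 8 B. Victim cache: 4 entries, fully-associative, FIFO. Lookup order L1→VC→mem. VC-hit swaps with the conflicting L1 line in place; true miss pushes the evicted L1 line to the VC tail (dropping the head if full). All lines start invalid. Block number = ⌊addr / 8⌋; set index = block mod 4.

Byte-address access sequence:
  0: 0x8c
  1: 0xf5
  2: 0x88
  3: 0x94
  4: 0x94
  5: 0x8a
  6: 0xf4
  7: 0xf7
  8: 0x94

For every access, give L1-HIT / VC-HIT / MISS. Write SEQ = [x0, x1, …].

SEQ = [MISS, MISS, L1-HIT, MISS, L1-HIT, L1-HIT, VC-HIT, L1-HIT, VC-HIT]

  [0] addr=0x8c blk=17 s=1: MISS | VC []
  [1] addr=0xf5 blk=30 s=2: MISS | VC []
  [2] addr=0x88 blk=17 s=1: L1-HIT | VC []
  [3] addr=0x94 blk=18 s=2: MISS | VC [30]
  [4] addr=0x94 blk=18 s=2: L1-HIT | VC [30]
  [5] addr=0x8a blk=17 s=1: L1-HIT | VC [30]
  [6] addr=0xf4 blk=30 s=2: VC-HIT | VC [18]
  [7] addr=0xf7 blk=30 s=2: L1-HIT | VC [18]
  [8] addr=0x94 blk=18 s=2: VC-HIT | VC [30]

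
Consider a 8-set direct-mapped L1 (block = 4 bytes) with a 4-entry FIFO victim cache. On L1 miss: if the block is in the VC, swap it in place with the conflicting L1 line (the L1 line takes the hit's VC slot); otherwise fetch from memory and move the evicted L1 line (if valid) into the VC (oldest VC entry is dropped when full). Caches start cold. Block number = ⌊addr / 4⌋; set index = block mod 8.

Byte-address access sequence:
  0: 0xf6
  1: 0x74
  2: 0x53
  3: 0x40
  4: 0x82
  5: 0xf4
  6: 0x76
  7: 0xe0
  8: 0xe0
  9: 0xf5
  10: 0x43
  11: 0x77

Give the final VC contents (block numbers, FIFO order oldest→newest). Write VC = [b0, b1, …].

0: 0xf6 (blk 61, set 5) → MISS  vc=[]
1: 0x74 (blk 29, set 5) → MISS  vc=[61]
2: 0x53 (blk 20, set 4) → MISS  vc=[61]
3: 0x40 (blk 16, set 0) → MISS  vc=[61]
4: 0x82 (blk 32, set 0) → MISS  vc=[61, 16]
5: 0xf4 (blk 61, set 5) → VC-HIT  vc=[29, 16]
6: 0x76 (blk 29, set 5) → VC-HIT  vc=[61, 16]
7: 0xe0 (blk 56, set 0) → MISS  vc=[61, 16, 32]
8: 0xe0 (blk 56, set 0) → L1-HIT  vc=[61, 16, 32]
9: 0xf5 (blk 61, set 5) → VC-HIT  vc=[29, 16, 32]
10: 0x43 (blk 16, set 0) → VC-HIT  vc=[29, 56, 32]
11: 0x77 (blk 29, set 5) → VC-HIT  vc=[61, 56, 32]

VC = [61, 56, 32]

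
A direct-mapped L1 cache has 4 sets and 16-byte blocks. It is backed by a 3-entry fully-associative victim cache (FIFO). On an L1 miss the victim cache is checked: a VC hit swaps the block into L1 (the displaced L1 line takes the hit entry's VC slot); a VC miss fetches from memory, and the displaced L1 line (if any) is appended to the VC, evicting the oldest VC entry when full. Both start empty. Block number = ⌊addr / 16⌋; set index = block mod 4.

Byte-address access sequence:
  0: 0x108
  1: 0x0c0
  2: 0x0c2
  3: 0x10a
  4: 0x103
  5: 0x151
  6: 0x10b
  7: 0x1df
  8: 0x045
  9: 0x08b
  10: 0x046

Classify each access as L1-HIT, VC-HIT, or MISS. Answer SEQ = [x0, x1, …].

SEQ = [MISS, MISS, L1-HIT, VC-HIT, L1-HIT, MISS, L1-HIT, MISS, MISS, MISS, VC-HIT]

  [0] addr=0x108 blk=16 s=0: MISS | VC []
  [1] addr=0xc0 blk=12 s=0: MISS | VC [16]
  [2] addr=0xc2 blk=12 s=0: L1-HIT | VC [16]
  [3] addr=0x10a blk=16 s=0: VC-HIT | VC [12]
  [4] addr=0x103 blk=16 s=0: L1-HIT | VC [12]
  [5] addr=0x151 blk=21 s=1: MISS | VC [12]
  [6] addr=0x10b blk=16 s=0: L1-HIT | VC [12]
  [7] addr=0x1df blk=29 s=1: MISS | VC [12, 21]
  [8] addr=0x45 blk=4 s=0: MISS | VC [12, 21, 16]
  [9] addr=0x8b blk=8 s=0: MISS | VC [21, 16, 4]
  [10] addr=0x46 blk=4 s=0: VC-HIT | VC [21, 16, 8]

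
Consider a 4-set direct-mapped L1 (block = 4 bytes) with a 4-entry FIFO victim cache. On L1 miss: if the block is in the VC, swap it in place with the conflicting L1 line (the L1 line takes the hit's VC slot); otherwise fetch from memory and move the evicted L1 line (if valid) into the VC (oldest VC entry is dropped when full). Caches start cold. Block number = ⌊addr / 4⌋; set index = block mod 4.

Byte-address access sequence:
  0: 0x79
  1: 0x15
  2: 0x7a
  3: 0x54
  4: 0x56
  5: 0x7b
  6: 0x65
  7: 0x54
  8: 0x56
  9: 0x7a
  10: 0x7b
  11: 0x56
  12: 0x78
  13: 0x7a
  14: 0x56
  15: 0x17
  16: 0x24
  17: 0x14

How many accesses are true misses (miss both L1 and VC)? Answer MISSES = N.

  [0] addr=0x79 blk=30 s=2: MISS | VC []
  [1] addr=0x15 blk=5 s=1: MISS | VC []
  [2] addr=0x7a blk=30 s=2: L1-HIT | VC []
  [3] addr=0x54 blk=21 s=1: MISS | VC [5]
  [4] addr=0x56 blk=21 s=1: L1-HIT | VC [5]
  [5] addr=0x7b blk=30 s=2: L1-HIT | VC [5]
  [6] addr=0x65 blk=25 s=1: MISS | VC [5, 21]
  [7] addr=0x54 blk=21 s=1: VC-HIT | VC [5, 25]
  [8] addr=0x56 blk=21 s=1: L1-HIT | VC [5, 25]
  [9] addr=0x7a blk=30 s=2: L1-HIT | VC [5, 25]
  [10] addr=0x7b blk=30 s=2: L1-HIT | VC [5, 25]
  [11] addr=0x56 blk=21 s=1: L1-HIT | VC [5, 25]
  [12] addr=0x78 blk=30 s=2: L1-HIT | VC [5, 25]
  [13] addr=0x7a blk=30 s=2: L1-HIT | VC [5, 25]
  [14] addr=0x56 blk=21 s=1: L1-HIT | VC [5, 25]
  [15] addr=0x17 blk=5 s=1: VC-HIT | VC [21, 25]
  [16] addr=0x24 blk=9 s=1: MISS | VC [21, 25, 5]
  [17] addr=0x14 blk=5 s=1: VC-HIT | VC [21, 25, 9]

MISSES = 5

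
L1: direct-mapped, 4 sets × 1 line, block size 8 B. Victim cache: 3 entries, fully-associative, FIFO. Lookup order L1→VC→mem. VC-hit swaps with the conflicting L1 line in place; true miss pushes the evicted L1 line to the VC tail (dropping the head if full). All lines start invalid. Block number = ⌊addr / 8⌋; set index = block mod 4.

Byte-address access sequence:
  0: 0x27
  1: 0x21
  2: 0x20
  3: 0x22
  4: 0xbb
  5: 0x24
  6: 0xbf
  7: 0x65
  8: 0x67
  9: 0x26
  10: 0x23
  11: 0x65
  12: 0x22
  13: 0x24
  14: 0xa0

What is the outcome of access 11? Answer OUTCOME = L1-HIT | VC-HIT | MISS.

  [0] addr=0x27 blk=4 s=0: MISS | VC []
  [1] addr=0x21 blk=4 s=0: L1-HIT | VC []
  [2] addr=0x20 blk=4 s=0: L1-HIT | VC []
  [3] addr=0x22 blk=4 s=0: L1-HIT | VC []
  [4] addr=0xbb blk=23 s=3: MISS | VC []
  [5] addr=0x24 blk=4 s=0: L1-HIT | VC []
  [6] addr=0xbf blk=23 s=3: L1-HIT | VC []
  [7] addr=0x65 blk=12 s=0: MISS | VC [4]
  [8] addr=0x67 blk=12 s=0: L1-HIT | VC [4]
  [9] addr=0x26 blk=4 s=0: VC-HIT | VC [12]
  [10] addr=0x23 blk=4 s=0: L1-HIT | VC [12]
  [11] addr=0x65 blk=12 s=0: VC-HIT | VC [4]
  [12] addr=0x22 blk=4 s=0: VC-HIT | VC [12]
  [13] addr=0x24 blk=4 s=0: L1-HIT | VC [12]
  [14] addr=0xa0 blk=20 s=0: MISS | VC [12, 4]

OUTCOME = VC-HIT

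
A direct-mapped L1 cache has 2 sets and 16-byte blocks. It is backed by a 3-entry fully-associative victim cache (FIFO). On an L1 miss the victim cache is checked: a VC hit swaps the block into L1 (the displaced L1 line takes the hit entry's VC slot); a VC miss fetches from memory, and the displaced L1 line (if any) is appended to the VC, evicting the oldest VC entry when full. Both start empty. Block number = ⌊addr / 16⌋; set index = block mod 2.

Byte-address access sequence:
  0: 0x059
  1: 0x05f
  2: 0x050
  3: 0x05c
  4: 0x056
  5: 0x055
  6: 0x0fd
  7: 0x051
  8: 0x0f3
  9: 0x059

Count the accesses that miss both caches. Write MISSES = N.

MISSES = 2

  [0] addr=0x59 blk=5 s=1: MISS | VC []
  [1] addr=0x5f blk=5 s=1: L1-HIT | VC []
  [2] addr=0x50 blk=5 s=1: L1-HIT | VC []
  [3] addr=0x5c blk=5 s=1: L1-HIT | VC []
  [4] addr=0x56 blk=5 s=1: L1-HIT | VC []
  [5] addr=0x55 blk=5 s=1: L1-HIT | VC []
  [6] addr=0xfd blk=15 s=1: MISS | VC [5]
  [7] addr=0x51 blk=5 s=1: VC-HIT | VC [15]
  [8] addr=0xf3 blk=15 s=1: VC-HIT | VC [5]
  [9] addr=0x59 blk=5 s=1: VC-HIT | VC [15]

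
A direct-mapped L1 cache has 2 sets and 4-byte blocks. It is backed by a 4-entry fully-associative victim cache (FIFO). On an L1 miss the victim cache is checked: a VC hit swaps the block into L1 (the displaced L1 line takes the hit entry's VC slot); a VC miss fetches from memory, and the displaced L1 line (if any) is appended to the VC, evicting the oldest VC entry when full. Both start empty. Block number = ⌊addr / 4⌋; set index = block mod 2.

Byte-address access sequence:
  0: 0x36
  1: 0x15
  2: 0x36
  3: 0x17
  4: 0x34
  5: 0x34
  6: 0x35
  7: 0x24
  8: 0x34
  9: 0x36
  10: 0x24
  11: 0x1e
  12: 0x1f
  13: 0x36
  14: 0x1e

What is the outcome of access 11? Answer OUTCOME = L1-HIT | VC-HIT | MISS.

0: 0x36 (blk 13, set 1) → MISS  vc=[]
1: 0x15 (blk 5, set 1) → MISS  vc=[13]
2: 0x36 (blk 13, set 1) → VC-HIT  vc=[5]
3: 0x17 (blk 5, set 1) → VC-HIT  vc=[13]
4: 0x34 (blk 13, set 1) → VC-HIT  vc=[5]
5: 0x34 (blk 13, set 1) → L1-HIT  vc=[5]
6: 0x35 (blk 13, set 1) → L1-HIT  vc=[5]
7: 0x24 (blk 9, set 1) → MISS  vc=[5, 13]
8: 0x34 (blk 13, set 1) → VC-HIT  vc=[5, 9]
9: 0x36 (blk 13, set 1) → L1-HIT  vc=[5, 9]
10: 0x24 (blk 9, set 1) → VC-HIT  vc=[5, 13]
11: 0x1e (blk 7, set 1) → MISS  vc=[5, 13, 9]
12: 0x1f (blk 7, set 1) → L1-HIT  vc=[5, 13, 9]
13: 0x36 (blk 13, set 1) → VC-HIT  vc=[5, 7, 9]
14: 0x1e (blk 7, set 1) → VC-HIT  vc=[5, 13, 9]

OUTCOME = MISS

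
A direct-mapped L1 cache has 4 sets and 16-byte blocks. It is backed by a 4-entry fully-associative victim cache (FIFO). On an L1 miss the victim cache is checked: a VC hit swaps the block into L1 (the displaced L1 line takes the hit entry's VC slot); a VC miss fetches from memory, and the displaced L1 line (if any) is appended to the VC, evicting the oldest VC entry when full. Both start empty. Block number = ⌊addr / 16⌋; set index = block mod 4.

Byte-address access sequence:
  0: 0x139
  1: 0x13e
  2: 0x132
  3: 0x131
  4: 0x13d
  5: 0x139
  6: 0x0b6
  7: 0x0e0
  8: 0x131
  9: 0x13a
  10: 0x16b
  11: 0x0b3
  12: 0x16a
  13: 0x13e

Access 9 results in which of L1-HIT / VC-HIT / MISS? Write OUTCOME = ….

#0 0x139→b19/s3 MISS; vc=[]
#1 0x13e→b19/s3 L1-HIT; vc=[]
#2 0x132→b19/s3 L1-HIT; vc=[]
#3 0x131→b19/s3 L1-HIT; vc=[]
#4 0x13d→b19/s3 L1-HIT; vc=[]
#5 0x139→b19/s3 L1-HIT; vc=[]
#6 0xb6→b11/s3 MISS; vc=[19]
#7 0xe0→b14/s2 MISS; vc=[19]
#8 0x131→b19/s3 VC-HIT; vc=[11]
#9 0x13a→b19/s3 L1-HIT; vc=[11]
#10 0x16b→b22/s2 MISS; vc=[11,14]
#11 0xb3→b11/s3 VC-HIT; vc=[19,14]
#12 0x16a→b22/s2 L1-HIT; vc=[19,14]
#13 0x13e→b19/s3 VC-HIT; vc=[11,14]

OUTCOME = L1-HIT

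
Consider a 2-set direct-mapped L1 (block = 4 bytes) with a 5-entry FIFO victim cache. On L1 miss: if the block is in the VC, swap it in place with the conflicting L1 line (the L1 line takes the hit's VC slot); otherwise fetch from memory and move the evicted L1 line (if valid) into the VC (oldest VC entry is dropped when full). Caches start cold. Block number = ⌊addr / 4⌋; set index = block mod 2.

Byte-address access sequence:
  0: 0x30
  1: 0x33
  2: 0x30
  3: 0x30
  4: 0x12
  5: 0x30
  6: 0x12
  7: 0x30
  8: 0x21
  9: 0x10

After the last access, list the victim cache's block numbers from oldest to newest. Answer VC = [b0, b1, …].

#0 0x30→b12/s0 MISS; vc=[]
#1 0x33→b12/s0 L1-HIT; vc=[]
#2 0x30→b12/s0 L1-HIT; vc=[]
#3 0x30→b12/s0 L1-HIT; vc=[]
#4 0x12→b4/s0 MISS; vc=[12]
#5 0x30→b12/s0 VC-HIT; vc=[4]
#6 0x12→b4/s0 VC-HIT; vc=[12]
#7 0x30→b12/s0 VC-HIT; vc=[4]
#8 0x21→b8/s0 MISS; vc=[4,12]
#9 0x10→b4/s0 VC-HIT; vc=[8,12]

VC = [8, 12]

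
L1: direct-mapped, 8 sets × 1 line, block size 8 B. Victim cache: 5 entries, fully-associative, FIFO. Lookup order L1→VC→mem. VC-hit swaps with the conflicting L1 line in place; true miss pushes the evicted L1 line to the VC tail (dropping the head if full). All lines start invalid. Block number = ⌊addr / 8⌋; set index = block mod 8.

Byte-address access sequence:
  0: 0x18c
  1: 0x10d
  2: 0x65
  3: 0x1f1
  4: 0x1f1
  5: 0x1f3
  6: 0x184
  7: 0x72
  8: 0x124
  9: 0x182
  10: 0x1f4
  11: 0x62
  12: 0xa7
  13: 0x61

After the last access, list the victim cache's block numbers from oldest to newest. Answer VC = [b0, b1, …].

VC = [49, 14, 36, 20]

0: 0x18c (blk 49, set 1) → MISS  vc=[]
1: 0x10d (blk 33, set 1) → MISS  vc=[49]
2: 0x65 (blk 12, set 4) → MISS  vc=[49]
3: 0x1f1 (blk 62, set 6) → MISS  vc=[49]
4: 0x1f1 (blk 62, set 6) → L1-HIT  vc=[49]
5: 0x1f3 (blk 62, set 6) → L1-HIT  vc=[49]
6: 0x184 (blk 48, set 0) → MISS  vc=[49]
7: 0x72 (blk 14, set 6) → MISS  vc=[49, 62]
8: 0x124 (blk 36, set 4) → MISS  vc=[49, 62, 12]
9: 0x182 (blk 48, set 0) → L1-HIT  vc=[49, 62, 12]
10: 0x1f4 (blk 62, set 6) → VC-HIT  vc=[49, 14, 12]
11: 0x62 (blk 12, set 4) → VC-HIT  vc=[49, 14, 36]
12: 0xa7 (blk 20, set 4) → MISS  vc=[49, 14, 36, 12]
13: 0x61 (blk 12, set 4) → VC-HIT  vc=[49, 14, 36, 20]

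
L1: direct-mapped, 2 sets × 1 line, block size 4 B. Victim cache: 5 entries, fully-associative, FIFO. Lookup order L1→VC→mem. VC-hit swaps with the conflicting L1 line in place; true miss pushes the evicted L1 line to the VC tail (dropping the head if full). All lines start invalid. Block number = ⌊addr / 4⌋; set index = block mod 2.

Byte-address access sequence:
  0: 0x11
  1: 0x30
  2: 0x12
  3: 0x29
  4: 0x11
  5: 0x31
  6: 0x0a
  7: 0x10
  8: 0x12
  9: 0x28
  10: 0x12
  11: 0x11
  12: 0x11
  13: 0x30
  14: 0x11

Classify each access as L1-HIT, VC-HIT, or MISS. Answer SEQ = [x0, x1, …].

SEQ = [MISS, MISS, VC-HIT, MISS, VC-HIT, VC-HIT, MISS, VC-HIT, L1-HIT, VC-HIT, VC-HIT, L1-HIT, L1-HIT, VC-HIT, VC-HIT]

#0 0x11→b4/s0 MISS; vc=[]
#1 0x30→b12/s0 MISS; vc=[4]
#2 0x12→b4/s0 VC-HIT; vc=[12]
#3 0x29→b10/s0 MISS; vc=[12,4]
#4 0x11→b4/s0 VC-HIT; vc=[12,10]
#5 0x31→b12/s0 VC-HIT; vc=[4,10]
#6 0xa→b2/s0 MISS; vc=[4,10,12]
#7 0x10→b4/s0 VC-HIT; vc=[2,10,12]
#8 0x12→b4/s0 L1-HIT; vc=[2,10,12]
#9 0x28→b10/s0 VC-HIT; vc=[2,4,12]
#10 0x12→b4/s0 VC-HIT; vc=[2,10,12]
#11 0x11→b4/s0 L1-HIT; vc=[2,10,12]
#12 0x11→b4/s0 L1-HIT; vc=[2,10,12]
#13 0x30→b12/s0 VC-HIT; vc=[2,10,4]
#14 0x11→b4/s0 VC-HIT; vc=[2,10,12]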